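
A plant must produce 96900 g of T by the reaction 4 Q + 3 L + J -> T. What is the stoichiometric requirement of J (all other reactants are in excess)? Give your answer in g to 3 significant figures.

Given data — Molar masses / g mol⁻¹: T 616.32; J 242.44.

n(T) = 96900 / 616.32 = 157.2 mol
n(J) = (1/1) × 157.2 = 157.2 mol
mass = 157.2 × 242.44 = 38110 g

38100 g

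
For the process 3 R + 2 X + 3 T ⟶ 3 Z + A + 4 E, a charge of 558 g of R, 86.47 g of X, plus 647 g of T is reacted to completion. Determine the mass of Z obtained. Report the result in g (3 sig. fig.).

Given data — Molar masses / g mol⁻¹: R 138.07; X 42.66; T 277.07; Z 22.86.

n(R) = 558.0 / 138.07 = 4.041 mol
n(X) = 86.47 / 42.66 = 2.027 mol
n(T) = 647.0 / 277.07 = 2.335 mol
n/ν for R = 4.041/3 = 1.347
n/ν for X = 2.027/2 = 1.014
n/ν for T = 2.335/3 = 0.7783
Smallest n/ν is T → limiting reagent.
n(Z) = (3/3) × 2.335 = 2.335 mol
mass = 2.335 × 22.86 = 53.38 g

53.4 g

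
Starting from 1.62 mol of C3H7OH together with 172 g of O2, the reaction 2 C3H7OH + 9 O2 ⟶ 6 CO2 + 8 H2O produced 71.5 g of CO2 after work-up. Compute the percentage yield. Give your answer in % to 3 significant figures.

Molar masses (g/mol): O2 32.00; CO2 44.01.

45.3 %

n(C3H7OH) = 1.620 mol
n(O2) = 172.0 / 32.00 = 5.375 mol
n/ν → C3H7OH: 0.8100, O2: 0.5972; O2 is limiting.
theoretical n(CO2) = (6/9) × 5.375 = 3.583 mol → 157.7 g
% yield = 71.5 / 157.7 × 100 = 45.34 %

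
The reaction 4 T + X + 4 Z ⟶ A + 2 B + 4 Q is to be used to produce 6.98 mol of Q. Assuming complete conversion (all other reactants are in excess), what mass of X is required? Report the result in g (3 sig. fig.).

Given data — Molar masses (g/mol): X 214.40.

n(Q) = 6.980 mol
n(X) = (1/4) × 6.980 = 1.745 mol
mass = 1.745 × 214.40 = 374.1 g

374 g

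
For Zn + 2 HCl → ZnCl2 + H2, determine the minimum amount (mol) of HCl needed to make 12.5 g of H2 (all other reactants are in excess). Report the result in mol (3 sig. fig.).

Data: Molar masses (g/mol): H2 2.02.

n(H2) = 12.5 / 2.02 = 6.188 mol
n(HCl) = (2/1) × 6.188 = 12.38 mol

12.4 mol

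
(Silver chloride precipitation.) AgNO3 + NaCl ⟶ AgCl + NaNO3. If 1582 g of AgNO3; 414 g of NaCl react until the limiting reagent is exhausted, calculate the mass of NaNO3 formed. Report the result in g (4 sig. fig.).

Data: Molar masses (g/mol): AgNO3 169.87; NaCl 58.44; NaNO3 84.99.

602.1 g

n(AgNO3) = 1582 / 169.87 = 9.313 mol
n(NaCl) = 414.0 / 58.44 = 7.084 mol
n/ν → AgNO3: 9.313, NaCl: 7.084; NaCl is limiting.
n(NaNO3) = (1/1) × 7.084 = 7.084 mol
mass = 7.084 × 84.99 = 602.1 g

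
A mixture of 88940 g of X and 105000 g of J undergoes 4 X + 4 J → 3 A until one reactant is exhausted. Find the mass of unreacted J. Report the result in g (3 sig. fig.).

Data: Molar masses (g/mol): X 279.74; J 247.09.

n(X) = 88940 / 279.74 = 317.9 mol
n(J) = 105000 / 247.09 = 424.9 mol
n/ν for X = 317.9/4 = 79.48
n/ν for J = 424.9/4 = 106.2
Smallest n/ν is X → limiting reagent.
J consumed = (4/4) × 317.9 = 317.9 mol
J remaining = 424.9 − 317.9 = 107.0 mol
mass = 107.0 × 247.09 = 26440 g

26400 g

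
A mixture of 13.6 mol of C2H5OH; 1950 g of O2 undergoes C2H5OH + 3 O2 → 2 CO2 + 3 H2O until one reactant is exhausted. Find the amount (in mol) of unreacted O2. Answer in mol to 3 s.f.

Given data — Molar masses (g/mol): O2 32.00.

n(C2H5OH) = 13.60 mol
n(O2) = 1950 / 32.00 = 60.94 mol
n/ν → C2H5OH: 13.60, O2: 20.31; C2H5OH is limiting.
O2 consumed = (3/1) × 13.60 = 40.80 mol
O2 remaining = 60.94 − 40.80 = 20.14 mol

20.1 mol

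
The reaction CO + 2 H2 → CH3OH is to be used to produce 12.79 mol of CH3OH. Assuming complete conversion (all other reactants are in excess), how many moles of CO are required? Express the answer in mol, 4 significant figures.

n(CH3OH) = 12.79 mol
n(CO) = (1/1) × 12.79 = 12.79 mol

12.79 mol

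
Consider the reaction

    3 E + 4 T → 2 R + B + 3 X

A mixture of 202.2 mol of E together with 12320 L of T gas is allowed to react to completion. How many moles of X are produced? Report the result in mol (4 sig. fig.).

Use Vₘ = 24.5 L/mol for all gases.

202.2 mol

n(E) = 202.2 mol
n(T) = 12320 / 24.5 = 502.9 mol
n/ν for E = 202.2/3 = 67.40
n/ν for T = 502.9/4 = 125.7
Smallest n/ν is E → limiting reagent.
n(X) = (3/3) × 202.2 = 202.2 mol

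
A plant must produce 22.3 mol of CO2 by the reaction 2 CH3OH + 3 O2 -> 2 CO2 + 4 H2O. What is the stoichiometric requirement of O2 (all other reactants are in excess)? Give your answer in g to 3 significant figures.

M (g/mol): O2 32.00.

n(CO2) = 22.30 mol
n(O2) = (3/2) × 22.30 = 33.45 mol
mass = 33.45 × 32.00 = 1070 g

1070 g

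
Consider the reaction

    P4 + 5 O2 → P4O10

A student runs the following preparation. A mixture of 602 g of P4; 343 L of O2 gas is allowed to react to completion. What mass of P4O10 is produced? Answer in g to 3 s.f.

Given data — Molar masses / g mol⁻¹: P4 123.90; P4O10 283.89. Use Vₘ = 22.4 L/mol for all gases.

869 g

n(P4) = 602.0 / 123.90 = 4.859 mol
n(O2) = 343.0 / 22.4 = 15.31 mol
n/ν for P4 = 4.859/1 = 4.859
n/ν for O2 = 15.31/5 = 3.062
Smallest n/ν is O2 → limiting reagent.
n(P4O10) = (1/5) × 15.31 = 3.062 mol
mass = 3.062 × 283.89 = 869.3 g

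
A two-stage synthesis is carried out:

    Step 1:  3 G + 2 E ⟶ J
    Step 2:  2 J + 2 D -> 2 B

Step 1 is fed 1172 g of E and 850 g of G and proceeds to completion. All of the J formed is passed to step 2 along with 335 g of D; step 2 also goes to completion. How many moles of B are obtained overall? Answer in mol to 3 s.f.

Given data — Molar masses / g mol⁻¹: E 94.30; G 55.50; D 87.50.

3.83 mol

Step 1:
n(E) = 1172 / 94.30 = 12.43 mol
n(G) = 850.0 / 55.50 = 15.32 mol
n/ν → E: 6.215, G: 5.107; G is limiting.
n(J) produced = (1/3) × 15.32 = 5.107 mol
Step 2:
n(J) available = 5.107 mol
n(D) = 335.0 / 87.50 = 3.829 mol
n/ν → J: 2.554, D: 1.915; D is limiting.
n(B) = (2/2) × 3.829 = 3.829 mol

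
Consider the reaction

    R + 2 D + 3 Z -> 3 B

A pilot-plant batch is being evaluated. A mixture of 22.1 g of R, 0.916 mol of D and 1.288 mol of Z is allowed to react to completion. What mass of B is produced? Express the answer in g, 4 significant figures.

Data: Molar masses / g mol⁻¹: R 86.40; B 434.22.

333.2 g

n(R) = 22.10 / 86.40 = 0.2558 mol
n(D) = 0.9160 mol
n(Z) = 1.288 mol
n/ν → R: 0.2558, D: 0.4580, Z: 0.4293; R is limiting.
n(B) = (3/1) × 0.2558 = 0.7674 mol
mass = 0.7674 × 434.22 = 333.2 g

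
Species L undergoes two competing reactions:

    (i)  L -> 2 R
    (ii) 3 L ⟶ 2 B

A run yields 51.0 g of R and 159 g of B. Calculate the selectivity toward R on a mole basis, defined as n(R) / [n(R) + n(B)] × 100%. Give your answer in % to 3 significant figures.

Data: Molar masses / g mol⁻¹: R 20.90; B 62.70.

49.0 %

n(R) = 51.0 / 20.90 = 2.440 mol
n(B) = 159 / 62.70 = 2.536 mol
selectivity = 2.440/(2.440+2.536) × 100 = 49.04 %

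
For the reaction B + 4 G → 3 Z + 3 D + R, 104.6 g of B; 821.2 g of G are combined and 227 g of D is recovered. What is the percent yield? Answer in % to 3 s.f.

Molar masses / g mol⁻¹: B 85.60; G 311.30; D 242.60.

47.3 %

n(B) = 104.6 / 85.60 = 1.222 mol
n(G) = 821.2 / 311.30 = 2.638 mol
n/ν → B: 1.222, G: 0.6595; G is limiting.
theoretical n(D) = (3/4) × 2.638 = 1.979 mol → 480.1 g
% yield = 227 / 480.1 × 100 = 47.28 %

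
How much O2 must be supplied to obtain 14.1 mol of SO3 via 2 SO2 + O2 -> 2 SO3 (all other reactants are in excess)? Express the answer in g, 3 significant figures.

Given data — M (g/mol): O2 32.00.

226 g

n(SO3) = 14.10 mol
n(O2) = (1/2) × 14.10 = 7.050 mol
mass = 7.050 × 32.00 = 225.6 g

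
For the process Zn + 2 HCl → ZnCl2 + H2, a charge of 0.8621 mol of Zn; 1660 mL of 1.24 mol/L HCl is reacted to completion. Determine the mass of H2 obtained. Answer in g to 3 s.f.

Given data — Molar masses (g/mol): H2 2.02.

1.74 g

n(Zn) = 0.8621 mol
n(HCl) = 1.24 × 1660/1000 = 2.058 mol
n/ν → Zn: 0.8621, HCl: 1.029; Zn is limiting.
n(H2) = (1/1) × 0.8621 = 0.8621 mol
mass = 0.8621 × 2.02 = 1.741 g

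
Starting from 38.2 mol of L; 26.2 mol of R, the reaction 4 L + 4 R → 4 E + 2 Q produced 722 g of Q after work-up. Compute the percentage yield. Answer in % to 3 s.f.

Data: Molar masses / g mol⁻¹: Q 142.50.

n(L) = 38.20 mol
n(R) = 26.20 mol
n/ν → L: 9.550, R: 6.550; R is limiting.
theoretical n(Q) = (2/4) × 26.20 = 13.10 mol → 1867 g
% yield = 722 / 1867 × 100 = 38.67 %

38.7 %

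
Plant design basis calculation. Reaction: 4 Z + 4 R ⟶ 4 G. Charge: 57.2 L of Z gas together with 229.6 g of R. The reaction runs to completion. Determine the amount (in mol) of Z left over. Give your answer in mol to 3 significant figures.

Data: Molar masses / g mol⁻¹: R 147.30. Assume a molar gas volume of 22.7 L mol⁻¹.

n(Z) = 57.20 / 22.7 = 2.520 mol
n(R) = 229.6 / 147.30 = 1.559 mol
n/ν for Z = 2.520/4 = 0.6300
n/ν for R = 1.559/4 = 0.3898
Smallest n/ν is R → limiting reagent.
Z consumed = (4/4) × 1.559 = 1.559 mol
Z remaining = 2.520 − 1.559 = 0.9610 mol

0.961 mol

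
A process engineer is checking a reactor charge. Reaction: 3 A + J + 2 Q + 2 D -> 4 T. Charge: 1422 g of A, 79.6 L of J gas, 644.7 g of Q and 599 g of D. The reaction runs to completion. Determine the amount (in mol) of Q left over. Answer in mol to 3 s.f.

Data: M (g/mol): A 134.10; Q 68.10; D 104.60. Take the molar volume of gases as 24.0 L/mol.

n(A) = 1422 / 134.10 = 10.60 mol
n(J) = 79.60 / 24.0 = 3.317 mol
n(Q) = 644.7 / 68.10 = 9.467 mol
n(D) = 599.0 / 104.60 = 5.727 mol
n/ν → A: 3.533, J: 3.317, Q: 4.734, D: 2.864; D is limiting.
Q consumed = (2/2) × 5.727 = 5.727 mol
Q remaining = 9.467 − 5.727 = 3.740 mol

3.74 mol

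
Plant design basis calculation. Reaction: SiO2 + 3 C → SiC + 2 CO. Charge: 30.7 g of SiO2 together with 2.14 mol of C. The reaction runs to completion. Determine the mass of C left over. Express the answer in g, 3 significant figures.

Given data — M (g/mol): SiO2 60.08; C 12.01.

7.29 g

n(SiO2) = 30.70 / 60.08 = 0.5110 mol
n(C) = 2.140 mol
n/ν for SiO2 = 0.5110/1 = 0.5110
n/ν for C = 2.140/3 = 0.7133
Smallest n/ν is SiO2 → limiting reagent.
C consumed = (3/1) × 0.5110 = 1.533 mol
C remaining = 2.140 − 1.533 = 0.6070 mol
mass = 0.6070 × 12.01 = 7.290 g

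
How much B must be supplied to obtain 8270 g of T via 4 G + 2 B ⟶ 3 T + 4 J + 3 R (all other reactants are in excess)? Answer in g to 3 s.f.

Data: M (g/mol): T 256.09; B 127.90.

n(T) = 8270 / 256.09 = 32.29 mol
n(B) = (2/3) × 32.29 = 21.53 mol
mass = 21.53 × 127.90 = 2754 g

2750 g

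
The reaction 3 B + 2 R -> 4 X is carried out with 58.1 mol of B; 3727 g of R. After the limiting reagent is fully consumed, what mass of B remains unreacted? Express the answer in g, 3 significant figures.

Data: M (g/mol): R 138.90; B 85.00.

1520 g

n(B) = 58.10 mol
n(R) = 3727 / 138.90 = 26.83 mol
n/ν for B = 58.10/3 = 19.37
n/ν for R = 26.83/2 = 13.42
Smallest n/ν is R → limiting reagent.
B consumed = (3/2) × 26.83 = 40.25 mol
B remaining = 58.10 − 40.25 = 17.85 mol
mass = 17.85 × 85.00 = 1517 g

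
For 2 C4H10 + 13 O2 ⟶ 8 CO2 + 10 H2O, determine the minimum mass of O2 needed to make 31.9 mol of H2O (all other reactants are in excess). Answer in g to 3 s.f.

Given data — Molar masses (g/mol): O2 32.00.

1330 g

n(H2O) = 31.90 mol
n(O2) = (13/10) × 31.90 = 41.47 mol
mass = 41.47 × 32.00 = 1327 g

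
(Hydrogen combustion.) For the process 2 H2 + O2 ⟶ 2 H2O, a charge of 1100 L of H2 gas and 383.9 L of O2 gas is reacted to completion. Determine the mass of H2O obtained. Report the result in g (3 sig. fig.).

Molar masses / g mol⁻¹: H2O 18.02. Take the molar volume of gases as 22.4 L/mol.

618 g

n(H2) = 1100 / 22.4 = 49.11 mol
n(O2) = 383.9 / 22.4 = 17.14 mol
n/ν for H2 = 49.11/2 = 24.56
n/ν for O2 = 17.14/1 = 17.14
Smallest n/ν is O2 → limiting reagent.
n(H2O) = (2/1) × 17.14 = 34.28 mol
mass = 34.28 × 18.02 = 617.7 g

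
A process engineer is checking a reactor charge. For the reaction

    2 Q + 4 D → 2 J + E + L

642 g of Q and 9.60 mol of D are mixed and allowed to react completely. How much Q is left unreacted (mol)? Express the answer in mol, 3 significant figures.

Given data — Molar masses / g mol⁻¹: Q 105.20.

1.30 mol

n(Q) = 642.0 / 105.20 = 6.103 mol
n(D) = 9.600 mol
n/ν → Q: 3.052, D: 2.400; D is limiting.
Q consumed = (2/4) × 9.600 = 4.800 mol
Q remaining = 6.103 − 4.800 = 1.303 mol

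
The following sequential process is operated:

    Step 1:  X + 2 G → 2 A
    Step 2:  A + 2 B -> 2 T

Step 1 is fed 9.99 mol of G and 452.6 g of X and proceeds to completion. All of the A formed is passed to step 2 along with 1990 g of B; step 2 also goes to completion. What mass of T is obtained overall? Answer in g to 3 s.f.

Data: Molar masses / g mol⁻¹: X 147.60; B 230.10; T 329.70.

Step 1:
n(G) = 9.990 mol
n(X) = 452.6 / 147.60 = 3.066 mol
n/ν for G = 9.990/2 = 4.995
n/ν for X = 3.066/1 = 3.066
Smallest n/ν is X → limiting reagent.
n(A) produced = (2/1) × 3.066 = 6.132 mol
Step 2:
n(A) available = 6.132 mol
n(B) = 1990 / 230.10 = 8.648 mol
n/ν for A = 6.132/1 = 6.132
n/ν for B = 8.648/2 = 4.324
Smallest n/ν is B → limiting reagent.
n(T) = (2/2) × 8.648 = 8.648 mol
mass = 8.648 × 329.70 = 2851 g

2850 g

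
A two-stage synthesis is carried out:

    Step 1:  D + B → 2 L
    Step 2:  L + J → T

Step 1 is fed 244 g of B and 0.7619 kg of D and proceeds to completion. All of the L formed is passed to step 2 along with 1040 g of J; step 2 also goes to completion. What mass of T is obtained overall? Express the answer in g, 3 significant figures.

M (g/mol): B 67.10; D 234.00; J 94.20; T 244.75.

1590 g

Step 1:
n(B) = 244.0 / 67.10 = 3.636 mol
n(D) = 0.7619×1000 / 234.00 = 3.256 mol
n/ν for B = 3.636/1 = 3.636
n/ν for D = 3.256/1 = 3.256
Smallest n/ν is D → limiting reagent.
n(L) produced = (2/1) × 3.256 = 6.512 mol
Step 2:
n(L) available = 6.512 mol
n(J) = 1040 / 94.20 = 11.04 mol
n/ν for L = 6.512/1 = 6.512
n/ν for J = 11.04/1 = 11.04
Smallest n/ν is L → limiting reagent.
n(T) = (1/1) × 6.512 = 6.512 mol
mass = 6.512 × 244.75 = 1594 g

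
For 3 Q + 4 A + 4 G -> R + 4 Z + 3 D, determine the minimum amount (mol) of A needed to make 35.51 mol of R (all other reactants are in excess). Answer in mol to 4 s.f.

142.0 mol

n(R) = 35.51 mol
n(A) = (4/1) × 35.51 = 142.0 mol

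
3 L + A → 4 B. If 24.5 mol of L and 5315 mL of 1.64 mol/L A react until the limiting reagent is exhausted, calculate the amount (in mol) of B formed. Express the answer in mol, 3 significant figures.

n(L) = 24.50 mol
n(A) = 1.64 × 5315/1000 = 8.717 mol
n/ν → L: 8.167, A: 8.717; L is limiting.
n(B) = (4/3) × 24.50 = 32.67 mol

32.7 mol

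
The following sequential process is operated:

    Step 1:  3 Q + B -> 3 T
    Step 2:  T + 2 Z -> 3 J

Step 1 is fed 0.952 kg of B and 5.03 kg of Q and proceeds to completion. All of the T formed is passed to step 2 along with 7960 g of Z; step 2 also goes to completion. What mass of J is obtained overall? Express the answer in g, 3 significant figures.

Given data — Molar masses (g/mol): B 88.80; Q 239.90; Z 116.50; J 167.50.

10500 g

Step 1:
n(B) = 0.9520×1000 / 88.80 = 10.72 mol
n(Q) = 5.030×1000 / 239.90 = 20.97 mol
n/ν → B: 10.72, Q: 6.990; Q is limiting.
n(T) produced = (3/3) × 20.97 = 20.97 mol
Step 2:
n(T) available = 20.97 mol
n(Z) = 7960 / 116.50 = 68.33 mol
n/ν → T: 20.97, Z: 34.17; T is limiting.
n(J) = (3/1) × 20.97 = 62.91 mol
mass = 62.91 × 167.50 = 10540 g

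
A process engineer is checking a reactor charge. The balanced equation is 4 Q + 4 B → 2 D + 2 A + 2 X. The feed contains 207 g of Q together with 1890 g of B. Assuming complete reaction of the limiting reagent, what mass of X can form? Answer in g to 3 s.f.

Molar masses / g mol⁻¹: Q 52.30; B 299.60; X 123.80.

245 g

n(Q) = 207.0 / 52.30 = 3.958 mol
n(B) = 1890 / 299.60 = 6.308 mol
n/ν for Q = 3.958/4 = 0.9895
n/ν for B = 6.308/4 = 1.577
Smallest n/ν is Q → limiting reagent.
n(X) = (2/4) × 3.958 = 1.979 mol
mass = 1.979 × 123.80 = 245.0 g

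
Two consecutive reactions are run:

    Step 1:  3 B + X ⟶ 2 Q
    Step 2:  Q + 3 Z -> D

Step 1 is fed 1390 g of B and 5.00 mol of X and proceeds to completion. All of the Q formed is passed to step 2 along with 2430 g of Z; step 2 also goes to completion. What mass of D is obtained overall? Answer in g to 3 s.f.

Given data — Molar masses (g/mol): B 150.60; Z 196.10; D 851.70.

3520 g

Step 1:
n(B) = 1390 / 150.60 = 9.230 mol
n(X) = 5.000 mol
n/ν for B = 9.230/3 = 3.077
n/ν for X = 5.000/1 = 5.000
Smallest n/ν is B → limiting reagent.
n(Q) produced = (2/3) × 9.230 = 6.153 mol
Step 2:
n(Q) available = 6.153 mol
n(Z) = 2430 / 196.10 = 12.39 mol
n/ν for Q = 6.153/1 = 6.153
n/ν for Z = 12.39/3 = 4.130
Smallest n/ν is Z → limiting reagent.
n(D) = (1/3) × 12.39 = 4.130 mol
mass = 4.130 × 851.70 = 3518 g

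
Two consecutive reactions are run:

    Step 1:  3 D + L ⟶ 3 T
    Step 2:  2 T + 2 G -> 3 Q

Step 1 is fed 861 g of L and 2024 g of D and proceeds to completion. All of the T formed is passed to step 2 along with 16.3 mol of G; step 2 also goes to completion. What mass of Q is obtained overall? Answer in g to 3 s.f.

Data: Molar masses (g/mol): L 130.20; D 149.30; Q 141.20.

Step 1:
n(L) = 861.0 / 130.20 = 6.613 mol
n(D) = 2024 / 149.30 = 13.56 mol
n/ν for L = 6.613/1 = 6.613
n/ν for D = 13.56/3 = 4.520
Smallest n/ν is D → limiting reagent.
n(T) produced = (3/3) × 13.56 = 13.56 mol
Step 2:
n(T) available = 13.56 mol
n(G) = 16.30 mol
n/ν for T = 13.56/2 = 6.780
n/ν for G = 16.30/2 = 8.150
Smallest n/ν is T → limiting reagent.
n(Q) = (3/2) × 13.56 = 20.34 mol
mass = 20.34 × 141.20 = 2872 g

2870 g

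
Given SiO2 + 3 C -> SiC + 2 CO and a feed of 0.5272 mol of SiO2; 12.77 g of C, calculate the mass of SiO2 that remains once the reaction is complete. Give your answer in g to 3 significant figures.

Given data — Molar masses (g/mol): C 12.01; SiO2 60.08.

10.4 g

n(SiO2) = 0.5272 mol
n(C) = 12.77 / 12.01 = 1.063 mol
n/ν for SiO2 = 0.5272/1 = 0.5272
n/ν for C = 1.063/3 = 0.3543
Smallest n/ν is C → limiting reagent.
SiO2 consumed = (1/3) × 1.063 = 0.3543 mol
SiO2 remaining = 0.5272 − 0.3543 = 0.1729 mol
mass = 0.1729 × 60.08 = 10.39 g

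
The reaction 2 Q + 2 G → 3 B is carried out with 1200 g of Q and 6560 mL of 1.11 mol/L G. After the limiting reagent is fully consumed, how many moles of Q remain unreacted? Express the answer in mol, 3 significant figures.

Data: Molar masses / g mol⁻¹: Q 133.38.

1.72 mol

n(Q) = 1200 / 133.38 = 8.997 mol
n(G) = 1.11 × 6560/1000 = 7.282 mol
n/ν for Q = 8.997/2 = 4.499
n/ν for G = 7.282/2 = 3.641
Smallest n/ν is G → limiting reagent.
Q consumed = (2/2) × 7.282 = 7.282 mol
Q remaining = 8.997 − 7.282 = 1.715 mol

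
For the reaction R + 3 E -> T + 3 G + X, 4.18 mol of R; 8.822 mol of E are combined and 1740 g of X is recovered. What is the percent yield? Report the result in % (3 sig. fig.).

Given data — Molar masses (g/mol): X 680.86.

n(R) = 4.180 mol
n(E) = 8.822 mol
n/ν → R: 4.180, E: 2.941; E is limiting.
theoretical n(X) = (1/3) × 8.822 = 2.941 mol → 2002 g
% yield = 1740 / 2002 × 100 = 86.91 %

86.9 %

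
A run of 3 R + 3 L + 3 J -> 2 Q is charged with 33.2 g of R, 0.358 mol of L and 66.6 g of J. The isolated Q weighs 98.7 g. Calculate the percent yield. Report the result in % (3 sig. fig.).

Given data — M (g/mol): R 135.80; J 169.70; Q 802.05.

75.5 %

n(R) = 33.20 / 135.80 = 0.2445 mol
n(L) = 0.3580 mol
n(J) = 66.60 / 169.70 = 0.3925 mol
n/ν → R: 0.08150, L: 0.1193, J: 0.1308; R is limiting.
theoretical n(Q) = (2/3) × 0.2445 = 0.1630 mol → 130.7 g
% yield = 98.7 / 130.7 × 100 = 75.52 %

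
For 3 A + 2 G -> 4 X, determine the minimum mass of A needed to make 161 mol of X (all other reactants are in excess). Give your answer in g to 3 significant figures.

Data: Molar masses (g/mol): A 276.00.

n(X) = 161.0 mol
n(A) = (3/4) × 161.0 = 120.8 mol
mass = 120.8 × 276.00 = 33340 g

33300 g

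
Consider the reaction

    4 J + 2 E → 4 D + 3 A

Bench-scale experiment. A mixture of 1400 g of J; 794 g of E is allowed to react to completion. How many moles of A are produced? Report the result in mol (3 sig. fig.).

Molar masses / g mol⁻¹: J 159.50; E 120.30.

6.58 mol

n(J) = 1400 / 159.50 = 8.777 mol
n(E) = 794.0 / 120.30 = 6.600 mol
n/ν for J = 8.777/4 = 2.194
n/ν for E = 6.600/2 = 3.300
Smallest n/ν is J → limiting reagent.
n(A) = (3/4) × 8.777 = 6.583 mol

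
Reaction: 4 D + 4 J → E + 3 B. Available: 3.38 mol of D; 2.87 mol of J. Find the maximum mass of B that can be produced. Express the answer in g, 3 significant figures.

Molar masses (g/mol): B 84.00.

181 g

n(D) = 3.380 mol
n(J) = 2.870 mol
n/ν for D = 3.380/4 = 0.8450
n/ν for J = 2.870/4 = 0.7175
Smallest n/ν is J → limiting reagent.
n(B) = (3/4) × 2.870 = 2.153 mol
mass = 2.153 × 84.00 = 180.9 g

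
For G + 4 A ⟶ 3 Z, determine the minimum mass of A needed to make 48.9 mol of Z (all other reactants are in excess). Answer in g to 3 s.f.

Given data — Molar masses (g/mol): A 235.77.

n(Z) = 48.90 mol
n(A) = (4/3) × 48.90 = 65.20 mol
mass = 65.20 × 235.77 = 15370 g

15400 g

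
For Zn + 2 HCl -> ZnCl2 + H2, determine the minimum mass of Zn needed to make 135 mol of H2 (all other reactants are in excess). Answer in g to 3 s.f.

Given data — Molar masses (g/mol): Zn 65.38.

8830 g

n(H2) = 135.0 mol
n(Zn) = (1/1) × 135.0 = 135.0 mol
mass = 135.0 × 65.38 = 8826 g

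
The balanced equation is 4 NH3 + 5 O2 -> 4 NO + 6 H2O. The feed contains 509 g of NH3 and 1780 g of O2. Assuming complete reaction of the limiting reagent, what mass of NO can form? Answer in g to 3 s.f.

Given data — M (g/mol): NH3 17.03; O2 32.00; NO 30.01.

897 g

n(NH3) = 509.0 / 17.03 = 29.89 mol
n(O2) = 1780 / 32.00 = 55.63 mol
n/ν for NH3 = 29.89/4 = 7.473
n/ν for O2 = 55.63/5 = 11.13
Smallest n/ν is NH3 → limiting reagent.
n(NO) = (4/4) × 29.89 = 29.89 mol
mass = 29.89 × 30.01 = 897.0 g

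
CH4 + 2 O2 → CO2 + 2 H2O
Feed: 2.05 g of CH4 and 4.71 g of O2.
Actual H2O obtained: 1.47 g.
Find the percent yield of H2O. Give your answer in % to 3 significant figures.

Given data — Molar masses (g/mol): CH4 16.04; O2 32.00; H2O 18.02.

55.4 %

n(CH4) = 2.050 / 16.04 = 0.1278 mol
n(O2) = 4.710 / 32.00 = 0.1472 mol
n/ν for CH4 = 0.1278/1 = 0.1278
n/ν for O2 = 0.1472/2 = 0.07360
Smallest n/ν is O2 → limiting reagent.
theoretical n(H2O) = (2/2) × 0.1472 = 0.1472 mol → 2.653 g
% yield = 1.47 / 2.653 × 100 = 55.41 %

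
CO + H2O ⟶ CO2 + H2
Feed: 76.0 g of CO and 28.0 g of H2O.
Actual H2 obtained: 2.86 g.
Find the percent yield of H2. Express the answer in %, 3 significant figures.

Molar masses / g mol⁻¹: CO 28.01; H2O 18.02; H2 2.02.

n(CO) = 76.00 / 28.01 = 2.713 mol
n(H2O) = 28.00 / 18.02 = 1.554 mol
n/ν for CO = 2.713/1 = 2.713
n/ν for H2O = 1.554/1 = 1.554
Smallest n/ν is H2O → limiting reagent.
theoretical n(H2) = (1/1) × 1.554 = 1.554 mol → 3.139 g
% yield = 2.86 / 3.139 × 100 = 91.11 %

91.1 %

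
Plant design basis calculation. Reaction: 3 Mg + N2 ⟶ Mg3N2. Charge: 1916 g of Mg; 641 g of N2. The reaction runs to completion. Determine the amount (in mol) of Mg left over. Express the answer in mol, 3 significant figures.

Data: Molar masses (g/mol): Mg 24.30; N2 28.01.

n(Mg) = 1916 / 24.30 = 78.85 mol
n(N2) = 641.0 / 28.01 = 22.88 mol
n/ν for Mg = 78.85/3 = 26.28
n/ν for N2 = 22.88/1 = 22.88
Smallest n/ν is N2 → limiting reagent.
Mg consumed = (3/1) × 22.88 = 68.64 mol
Mg remaining = 78.85 − 68.64 = 10.21 mol

10.2 mol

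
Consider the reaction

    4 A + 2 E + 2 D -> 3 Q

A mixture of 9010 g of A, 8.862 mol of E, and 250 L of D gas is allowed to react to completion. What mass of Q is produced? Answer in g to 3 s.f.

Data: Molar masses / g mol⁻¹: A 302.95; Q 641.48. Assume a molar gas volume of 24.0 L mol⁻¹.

8530 g

n(A) = 9010 / 302.95 = 29.74 mol
n(E) = 8.862 mol
n(D) = 250.0 / 24.0 = 10.42 mol
n/ν for A = 29.74/4 = 7.435
n/ν for E = 8.862/2 = 4.431
n/ν for D = 10.42/2 = 5.210
Smallest n/ν is E → limiting reagent.
n(Q) = (3/2) × 8.862 = 13.29 mol
mass = 13.29 × 641.48 = 8525 g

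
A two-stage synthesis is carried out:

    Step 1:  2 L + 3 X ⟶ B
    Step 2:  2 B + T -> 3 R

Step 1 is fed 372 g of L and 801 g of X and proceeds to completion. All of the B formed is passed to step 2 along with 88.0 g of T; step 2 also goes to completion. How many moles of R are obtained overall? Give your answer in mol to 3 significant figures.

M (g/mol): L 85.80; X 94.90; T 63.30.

Step 1:
n(L) = 372.0 / 85.80 = 4.336 mol
n(X) = 801.0 / 94.90 = 8.440 mol
n/ν for L = 4.336/2 = 2.168
n/ν for X = 8.440/3 = 2.813
Smallest n/ν is L → limiting reagent.
n(B) produced = (1/2) × 4.336 = 2.168 mol
Step 2:
n(B) available = 2.168 mol
n(T) = 88.00 / 63.30 = 1.390 mol
n/ν for B = 2.168/2 = 1.084
n/ν for T = 1.390/1 = 1.390
Smallest n/ν is B → limiting reagent.
n(R) = (3/2) × 2.168 = 3.252 mol

3.25 mol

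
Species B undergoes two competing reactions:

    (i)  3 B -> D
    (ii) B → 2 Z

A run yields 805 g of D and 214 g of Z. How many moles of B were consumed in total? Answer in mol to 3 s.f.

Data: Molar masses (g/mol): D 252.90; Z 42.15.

n(D) = 805 / 252.90 = 3.183 mol
n(Z) = 214 / 42.15 = 5.077 mol
n(B) via (i) = (3/1)×3.183 = 9.549 mol
n(B) via (ii) = (1/2)×5.077 = 2.539 mol
total n(B) = 9.549 + 2.539 = 12.09 mol

12.1 mol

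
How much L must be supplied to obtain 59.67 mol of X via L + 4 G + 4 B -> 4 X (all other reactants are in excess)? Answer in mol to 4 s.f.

14.92 mol

n(X) = 59.67 mol
n(L) = (1/4) × 59.67 = 14.92 mol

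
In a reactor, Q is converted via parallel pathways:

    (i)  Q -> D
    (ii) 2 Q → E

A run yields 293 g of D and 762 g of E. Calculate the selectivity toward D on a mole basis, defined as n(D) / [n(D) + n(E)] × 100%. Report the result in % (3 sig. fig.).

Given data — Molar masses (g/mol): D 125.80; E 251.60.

43.5 %

n(D) = 293 / 125.80 = 2.329 mol
n(E) = 762 / 251.60 = 3.029 mol
selectivity = 2.329/(2.329+3.029) × 100 = 43.47 %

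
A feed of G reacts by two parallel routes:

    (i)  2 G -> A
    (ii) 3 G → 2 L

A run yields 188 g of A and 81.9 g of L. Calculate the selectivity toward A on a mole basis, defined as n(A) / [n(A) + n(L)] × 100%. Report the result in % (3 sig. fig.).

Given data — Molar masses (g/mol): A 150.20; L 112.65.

n(A) = 188 / 150.20 = 1.252 mol
n(L) = 81.9 / 112.65 = 0.7270 mol
selectivity = 1.252/(1.252+0.7270) × 100 = 63.26 %

63.3 %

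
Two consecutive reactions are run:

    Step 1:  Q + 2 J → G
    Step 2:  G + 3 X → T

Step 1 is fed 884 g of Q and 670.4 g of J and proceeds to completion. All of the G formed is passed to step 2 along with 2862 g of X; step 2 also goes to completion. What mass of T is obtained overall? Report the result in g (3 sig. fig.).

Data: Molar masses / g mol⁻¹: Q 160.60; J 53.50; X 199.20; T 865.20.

4140 g

Step 1:
n(Q) = 884.0 / 160.60 = 5.504 mol
n(J) = 670.4 / 53.50 = 12.53 mol
n/ν for Q = 5.504/1 = 5.504
n/ν for J = 12.53/2 = 6.265
Smallest n/ν is Q → limiting reagent.
n(G) produced = (1/1) × 5.504 = 5.504 mol
Step 2:
n(G) available = 5.504 mol
n(X) = 2862 / 199.20 = 14.37 mol
n/ν for G = 5.504/1 = 5.504
n/ν for X = 14.37/3 = 4.790
Smallest n/ν is X → limiting reagent.
n(T) = (1/3) × 14.37 = 4.790 mol
mass = 4.790 × 865.20 = 4144 g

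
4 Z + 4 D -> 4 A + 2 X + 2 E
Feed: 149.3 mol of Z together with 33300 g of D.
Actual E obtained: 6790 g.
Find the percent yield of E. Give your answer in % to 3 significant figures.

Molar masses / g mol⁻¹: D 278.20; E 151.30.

75.0 %

n(Z) = 149.3 mol
n(D) = 33300 / 278.20 = 119.7 mol
n/ν for Z = 149.3/4 = 37.33
n/ν for D = 119.7/4 = 29.93
Smallest n/ν is D → limiting reagent.
theoretical n(E) = (2/4) × 119.7 = 59.85 mol → 9055 g
% yield = 6790 / 9055 × 100 = 74.99 %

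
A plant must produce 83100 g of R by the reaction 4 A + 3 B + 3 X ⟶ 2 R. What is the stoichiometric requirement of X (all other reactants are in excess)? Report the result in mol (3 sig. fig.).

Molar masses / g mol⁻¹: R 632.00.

n(R) = 83100 / 632.00 = 131.5 mol
n(X) = (3/2) × 131.5 = 197.3 mol

197 mol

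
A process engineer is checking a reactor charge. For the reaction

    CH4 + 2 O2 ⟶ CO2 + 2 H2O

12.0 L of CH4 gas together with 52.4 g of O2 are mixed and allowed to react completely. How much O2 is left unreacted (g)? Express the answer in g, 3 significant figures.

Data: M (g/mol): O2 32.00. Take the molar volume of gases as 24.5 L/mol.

n(CH4) = 12.00 / 24.5 = 0.4898 mol
n(O2) = 52.40 / 32.00 = 1.638 mol
n/ν for CH4 = 0.4898/1 = 0.4898
n/ν for O2 = 1.638/2 = 0.8190
Smallest n/ν is CH4 → limiting reagent.
O2 consumed = (2/1) × 0.4898 = 0.9796 mol
O2 remaining = 1.638 − 0.9796 = 0.6584 mol
mass = 0.6584 × 32.00 = 21.07 g

21.1 g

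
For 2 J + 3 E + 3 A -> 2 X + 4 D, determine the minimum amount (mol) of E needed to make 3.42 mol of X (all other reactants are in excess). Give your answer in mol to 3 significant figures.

5.13 mol

n(X) = 3.420 mol
n(E) = (3/2) × 3.420 = 5.130 mol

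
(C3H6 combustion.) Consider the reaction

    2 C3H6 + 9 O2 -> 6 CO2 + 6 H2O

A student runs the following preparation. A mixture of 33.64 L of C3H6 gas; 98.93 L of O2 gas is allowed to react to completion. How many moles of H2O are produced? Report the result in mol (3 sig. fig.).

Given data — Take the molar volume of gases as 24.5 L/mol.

n(C3H6) = 33.64 / 24.5 = 1.373 mol
n(O2) = 98.93 / 24.5 = 4.038 mol
n/ν for C3H6 = 1.373/2 = 0.6865
n/ν for O2 = 4.038/9 = 0.4487
Smallest n/ν is O2 → limiting reagent.
n(H2O) = (6/9) × 4.038 = 2.692 mol

2.69 mol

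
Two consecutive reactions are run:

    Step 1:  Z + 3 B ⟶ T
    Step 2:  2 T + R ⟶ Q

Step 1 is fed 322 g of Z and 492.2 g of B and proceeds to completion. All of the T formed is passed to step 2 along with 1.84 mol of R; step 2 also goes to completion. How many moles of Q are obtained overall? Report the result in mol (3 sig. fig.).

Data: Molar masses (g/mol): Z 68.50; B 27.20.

Step 1:
n(Z) = 322.0 / 68.50 = 4.701 mol
n(B) = 492.2 / 27.20 = 18.10 mol
n/ν → Z: 4.701, B: 6.033; Z is limiting.
n(T) produced = (1/1) × 4.701 = 4.701 mol
Step 2:
n(T) available = 4.701 mol
n(R) = 1.840 mol
n/ν → T: 2.351, R: 1.840; R is limiting.
n(Q) = (1/1) × 1.840 = 1.840 mol

1.84 mol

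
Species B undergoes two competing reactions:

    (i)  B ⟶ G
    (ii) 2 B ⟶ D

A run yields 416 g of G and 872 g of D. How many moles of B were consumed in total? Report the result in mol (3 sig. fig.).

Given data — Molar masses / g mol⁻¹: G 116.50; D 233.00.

n(G) = 416 / 116.50 = 3.571 mol
n(D) = 872 / 233.00 = 3.742 mol
n(B) via (i) = (1/1)×3.571 = 3.571 mol
n(B) via (ii) = (2/1)×3.742 = 7.484 mol
total n(B) = 3.571 + 7.484 = 11.06 mol

11.1 mol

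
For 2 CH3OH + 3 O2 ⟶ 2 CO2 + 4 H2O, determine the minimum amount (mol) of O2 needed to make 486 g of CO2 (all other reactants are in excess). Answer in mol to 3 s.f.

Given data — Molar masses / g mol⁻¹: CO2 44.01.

n(CO2) = 486 / 44.01 = 11.04 mol
n(O2) = (3/2) × 11.04 = 16.56 mol

16.6 mol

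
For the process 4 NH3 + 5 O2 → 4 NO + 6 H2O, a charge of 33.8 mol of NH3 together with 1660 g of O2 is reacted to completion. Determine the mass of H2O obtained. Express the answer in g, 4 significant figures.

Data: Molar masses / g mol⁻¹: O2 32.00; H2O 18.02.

n(NH3) = 33.80 mol
n(O2) = 1660 / 32.00 = 51.88 mol
n/ν for NH3 = 33.80/4 = 8.450
n/ν for O2 = 51.88/5 = 10.38
Smallest n/ν is NH3 → limiting reagent.
n(H2O) = (6/4) × 33.80 = 50.70 mol
mass = 50.70 × 18.02 = 913.6 g

913.6 g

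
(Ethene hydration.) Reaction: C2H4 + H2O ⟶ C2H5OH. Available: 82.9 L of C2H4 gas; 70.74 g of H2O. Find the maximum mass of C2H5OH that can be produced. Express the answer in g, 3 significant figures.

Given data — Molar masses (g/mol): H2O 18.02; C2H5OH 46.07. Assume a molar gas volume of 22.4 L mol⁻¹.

171 g

n(C2H4) = 82.90 / 22.4 = 3.701 mol
n(H2O) = 70.74 / 18.02 = 3.926 mol
n/ν for C2H4 = 3.701/1 = 3.701
n/ν for H2O = 3.926/1 = 3.926
Smallest n/ν is C2H4 → limiting reagent.
n(C2H5OH) = (1/1) × 3.701 = 3.701 mol
mass = 3.701 × 46.07 = 170.5 g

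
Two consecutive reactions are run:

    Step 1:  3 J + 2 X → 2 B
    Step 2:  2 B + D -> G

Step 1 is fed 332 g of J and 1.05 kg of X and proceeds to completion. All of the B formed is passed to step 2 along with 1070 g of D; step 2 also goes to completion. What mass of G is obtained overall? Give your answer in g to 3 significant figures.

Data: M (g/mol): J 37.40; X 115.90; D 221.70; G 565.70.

1670 g

Step 1:
n(J) = 332.0 / 37.40 = 8.877 mol
n(X) = 1.050×1000 / 115.90 = 9.060 mol
n/ν for J = 8.877/3 = 2.959
n/ν for X = 9.060/2 = 4.530
Smallest n/ν is J → limiting reagent.
n(B) produced = (2/3) × 8.877 = 5.918 mol
Step 2:
n(B) available = 5.918 mol
n(D) = 1070 / 221.70 = 4.826 mol
n/ν for B = 5.918/2 = 2.959
n/ν for D = 4.826/1 = 4.826
Smallest n/ν is B → limiting reagent.
n(G) = (1/2) × 5.918 = 2.959 mol
mass = 2.959 × 565.70 = 1674 g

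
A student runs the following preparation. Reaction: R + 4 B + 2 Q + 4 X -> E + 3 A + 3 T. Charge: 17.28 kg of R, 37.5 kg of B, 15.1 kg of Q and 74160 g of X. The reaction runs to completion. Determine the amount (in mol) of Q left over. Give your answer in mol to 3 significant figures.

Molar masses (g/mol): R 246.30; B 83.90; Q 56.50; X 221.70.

n(R) = 17.28×1000 / 246.30 = 70.16 mol
n(B) = 37.50×1000 / 83.90 = 447.0 mol
n(Q) = 15.10×1000 / 56.50 = 267.3 mol
n(X) = 74160 / 221.70 = 334.5 mol
n/ν → R: 70.16, B: 111.8, Q: 133.7, X: 83.63; R is limiting.
Q consumed = (2/1) × 70.16 = 140.3 mol
Q remaining = 267.3 − 140.3 = 127.0 mol

127 mol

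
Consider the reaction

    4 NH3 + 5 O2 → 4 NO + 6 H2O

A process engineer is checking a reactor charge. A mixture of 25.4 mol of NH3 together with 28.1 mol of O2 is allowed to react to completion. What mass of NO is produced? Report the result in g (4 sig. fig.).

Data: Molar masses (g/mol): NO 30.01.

n(NH3) = 25.40 mol
n(O2) = 28.10 mol
n/ν for NH3 = 25.40/4 = 6.350
n/ν for O2 = 28.10/5 = 5.620
Smallest n/ν is O2 → limiting reagent.
n(NO) = (4/5) × 28.10 = 22.48 mol
mass = 22.48 × 30.01 = 674.6 g

674.6 g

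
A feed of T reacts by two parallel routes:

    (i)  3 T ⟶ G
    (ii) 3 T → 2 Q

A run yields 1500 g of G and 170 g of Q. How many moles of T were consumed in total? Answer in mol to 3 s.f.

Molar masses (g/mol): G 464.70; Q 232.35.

10.8 mol

n(G) = 1500 / 464.70 = 3.228 mol
n(Q) = 170 / 232.35 = 0.7317 mol
n(T) via (i) = (3/1)×3.228 = 9.684 mol
n(T) via (ii) = (3/2)×0.7317 = 1.098 mol
total n(T) = 9.684 + 1.098 = 10.78 mol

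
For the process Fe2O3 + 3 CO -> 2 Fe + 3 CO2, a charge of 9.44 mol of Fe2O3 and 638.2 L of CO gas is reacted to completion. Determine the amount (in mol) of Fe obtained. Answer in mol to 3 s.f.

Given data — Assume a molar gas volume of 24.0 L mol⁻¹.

17.7 mol

n(Fe2O3) = 9.440 mol
n(CO) = 638.2 / 24.0 = 26.59 mol
n/ν → Fe2O3: 9.440, CO: 8.863; CO is limiting.
n(Fe) = (2/3) × 26.59 = 17.73 mol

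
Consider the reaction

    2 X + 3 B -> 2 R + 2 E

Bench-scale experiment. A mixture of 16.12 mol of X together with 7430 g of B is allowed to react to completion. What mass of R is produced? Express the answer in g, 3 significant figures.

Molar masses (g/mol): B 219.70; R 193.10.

3110 g

n(X) = 16.12 mol
n(B) = 7430 / 219.70 = 33.82 mol
n/ν for X = 16.12/2 = 8.060
n/ν for B = 33.82/3 = 11.27
Smallest n/ν is X → limiting reagent.
n(R) = (2/2) × 16.12 = 16.12 mol
mass = 16.12 × 193.10 = 3113 g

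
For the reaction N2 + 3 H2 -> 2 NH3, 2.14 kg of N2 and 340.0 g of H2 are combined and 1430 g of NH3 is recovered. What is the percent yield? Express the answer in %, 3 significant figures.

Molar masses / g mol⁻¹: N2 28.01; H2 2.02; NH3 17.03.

n(N2) = 2.140×1000 / 28.01 = 76.40 mol
n(H2) = 340.0 / 2.02 = 168.3 mol
n/ν for N2 = 76.40/1 = 76.40
n/ν for H2 = 168.3/3 = 56.10
Smallest n/ν is H2 → limiting reagent.
theoretical n(NH3) = (2/3) × 168.3 = 112.2 mol → 1911 g
% yield = 1430 / 1911 × 100 = 74.83 %

74.8 %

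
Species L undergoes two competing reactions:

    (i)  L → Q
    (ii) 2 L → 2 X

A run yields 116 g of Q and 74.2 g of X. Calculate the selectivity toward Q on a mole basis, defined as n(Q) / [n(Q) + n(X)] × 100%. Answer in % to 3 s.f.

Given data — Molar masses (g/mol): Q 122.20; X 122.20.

n(Q) = 116 / 122.20 = 0.9493 mol
n(X) = 74.2 / 122.20 = 0.6072 mol
selectivity = 0.9493/(0.9493+0.6072) × 100 = 60.99 %

61.0 %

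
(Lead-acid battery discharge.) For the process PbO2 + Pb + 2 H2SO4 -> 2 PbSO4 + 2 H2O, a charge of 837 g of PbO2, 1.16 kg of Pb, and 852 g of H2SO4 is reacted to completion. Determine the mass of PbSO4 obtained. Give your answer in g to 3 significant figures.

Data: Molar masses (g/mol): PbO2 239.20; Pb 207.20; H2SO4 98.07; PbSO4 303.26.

n(PbO2) = 837.0 / 239.20 = 3.499 mol
n(Pb) = 1.160×1000 / 207.20 = 5.598 mol
n(H2SO4) = 852.0 / 98.07 = 8.688 mol
n/ν → PbO2: 3.499, Pb: 5.598, H2SO4: 4.344; PbO2 is limiting.
n(PbSO4) = (2/1) × 3.499 = 6.998 mol
mass = 6.998 × 303.26 = 2122 g

2120 g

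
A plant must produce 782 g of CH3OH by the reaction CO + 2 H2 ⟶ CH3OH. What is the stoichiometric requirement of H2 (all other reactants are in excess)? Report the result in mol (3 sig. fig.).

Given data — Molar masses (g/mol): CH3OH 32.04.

48.8 mol

n(CH3OH) = 782 / 32.04 = 24.41 mol
n(H2) = (2/1) × 24.41 = 48.82 mol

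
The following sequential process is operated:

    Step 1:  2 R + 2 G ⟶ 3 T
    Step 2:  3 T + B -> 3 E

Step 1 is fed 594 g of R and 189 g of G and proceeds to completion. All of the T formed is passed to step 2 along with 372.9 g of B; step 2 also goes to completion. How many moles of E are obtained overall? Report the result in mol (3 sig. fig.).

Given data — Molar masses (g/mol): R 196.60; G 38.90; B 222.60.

4.53 mol

Step 1:
n(R) = 594.0 / 196.60 = 3.021 mol
n(G) = 189.0 / 38.90 = 4.859 mol
n/ν for R = 3.021/2 = 1.511
n/ν for G = 4.859/2 = 2.430
Smallest n/ν is R → limiting reagent.
n(T) produced = (3/2) × 3.021 = 4.532 mol
Step 2:
n(T) available = 4.532 mol
n(B) = 372.9 / 222.60 = 1.675 mol
n/ν for T = 4.532/3 = 1.511
n/ν for B = 1.675/1 = 1.675
Smallest n/ν is T → limiting reagent.
n(E) = (3/3) × 4.532 = 4.532 mol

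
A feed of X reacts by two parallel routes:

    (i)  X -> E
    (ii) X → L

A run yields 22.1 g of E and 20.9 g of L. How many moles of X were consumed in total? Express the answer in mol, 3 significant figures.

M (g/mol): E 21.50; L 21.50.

n(E) = 22.1 / 21.50 = 1.028 mol
n(L) = 20.9 / 21.50 = 0.9721 mol
n(X) via (i) = (1/1)×1.028 = 1.028 mol
n(X) via (ii) = (1/1)×0.9721 = 0.9721 mol
total n(X) = 1.028 + 0.9721 = 2.000 mol

2.00 mol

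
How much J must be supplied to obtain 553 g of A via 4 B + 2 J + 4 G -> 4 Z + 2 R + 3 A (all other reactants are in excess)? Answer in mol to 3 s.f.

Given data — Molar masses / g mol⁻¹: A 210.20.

1.75 mol

n(A) = 553 / 210.20 = 2.631 mol
n(J) = (2/3) × 2.631 = 1.754 mol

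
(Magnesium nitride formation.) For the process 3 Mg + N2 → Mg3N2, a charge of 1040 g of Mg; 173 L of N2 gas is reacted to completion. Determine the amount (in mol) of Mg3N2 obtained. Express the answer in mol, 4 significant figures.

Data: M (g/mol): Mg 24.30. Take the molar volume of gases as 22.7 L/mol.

7.621 mol

n(Mg) = 1040 / 24.30 = 42.80 mol
n(N2) = 173.0 / 22.7 = 7.621 mol
n/ν → Mg: 14.27, N2: 7.621; N2 is limiting.
n(Mg3N2) = (1/1) × 7.621 = 7.621 mol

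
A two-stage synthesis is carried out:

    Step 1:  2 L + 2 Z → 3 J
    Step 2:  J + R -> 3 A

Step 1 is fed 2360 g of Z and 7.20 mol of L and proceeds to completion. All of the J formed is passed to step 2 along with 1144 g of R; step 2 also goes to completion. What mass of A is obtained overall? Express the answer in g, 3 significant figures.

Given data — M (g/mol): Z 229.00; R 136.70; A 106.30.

2670 g

Step 1:
n(Z) = 2360 / 229.00 = 10.31 mol
n(L) = 7.200 mol
n/ν → Z: 5.155, L: 3.600; L is limiting.
n(J) produced = (3/2) × 7.200 = 10.80 mol
Step 2:
n(J) available = 10.80 mol
n(R) = 1144 / 136.70 = 8.369 mol
n/ν → J: 10.80, R: 8.369; R is limiting.
n(A) = (3/1) × 8.369 = 25.11 mol
mass = 25.11 × 106.30 = 2669 g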